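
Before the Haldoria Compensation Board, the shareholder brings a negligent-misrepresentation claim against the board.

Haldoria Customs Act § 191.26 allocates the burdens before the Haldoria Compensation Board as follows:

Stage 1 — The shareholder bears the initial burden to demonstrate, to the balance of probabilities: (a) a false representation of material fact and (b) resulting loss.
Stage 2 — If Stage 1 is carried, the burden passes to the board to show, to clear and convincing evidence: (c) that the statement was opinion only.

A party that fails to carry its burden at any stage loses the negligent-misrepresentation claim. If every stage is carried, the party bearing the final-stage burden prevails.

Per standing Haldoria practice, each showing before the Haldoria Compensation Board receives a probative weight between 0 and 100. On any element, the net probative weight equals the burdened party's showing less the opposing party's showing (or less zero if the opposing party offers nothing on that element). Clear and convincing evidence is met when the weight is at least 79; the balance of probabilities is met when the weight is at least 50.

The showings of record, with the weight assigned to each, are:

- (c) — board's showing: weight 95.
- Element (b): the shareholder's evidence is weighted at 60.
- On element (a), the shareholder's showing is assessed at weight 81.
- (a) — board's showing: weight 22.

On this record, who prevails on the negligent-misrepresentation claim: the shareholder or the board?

At Stage 1 the shareholder must meet the balance of probabilities (weight is at least 50): on (a) the weight is 81 less the opposing 22 gives net 59, ≥ 50, so (a) meets the standard; on (b) the weight is 60, ≥ 50, so (b) meets the standard.
  All elements met. The burden passes to the board.
At Stage 2 the board must meet clear and convincing evidence (weight is at least 79): on (c) the weight is 95, which does reach 79, so (c) meets the standard.
  The board carries the last stage.
All stages carried — the board prevails.

board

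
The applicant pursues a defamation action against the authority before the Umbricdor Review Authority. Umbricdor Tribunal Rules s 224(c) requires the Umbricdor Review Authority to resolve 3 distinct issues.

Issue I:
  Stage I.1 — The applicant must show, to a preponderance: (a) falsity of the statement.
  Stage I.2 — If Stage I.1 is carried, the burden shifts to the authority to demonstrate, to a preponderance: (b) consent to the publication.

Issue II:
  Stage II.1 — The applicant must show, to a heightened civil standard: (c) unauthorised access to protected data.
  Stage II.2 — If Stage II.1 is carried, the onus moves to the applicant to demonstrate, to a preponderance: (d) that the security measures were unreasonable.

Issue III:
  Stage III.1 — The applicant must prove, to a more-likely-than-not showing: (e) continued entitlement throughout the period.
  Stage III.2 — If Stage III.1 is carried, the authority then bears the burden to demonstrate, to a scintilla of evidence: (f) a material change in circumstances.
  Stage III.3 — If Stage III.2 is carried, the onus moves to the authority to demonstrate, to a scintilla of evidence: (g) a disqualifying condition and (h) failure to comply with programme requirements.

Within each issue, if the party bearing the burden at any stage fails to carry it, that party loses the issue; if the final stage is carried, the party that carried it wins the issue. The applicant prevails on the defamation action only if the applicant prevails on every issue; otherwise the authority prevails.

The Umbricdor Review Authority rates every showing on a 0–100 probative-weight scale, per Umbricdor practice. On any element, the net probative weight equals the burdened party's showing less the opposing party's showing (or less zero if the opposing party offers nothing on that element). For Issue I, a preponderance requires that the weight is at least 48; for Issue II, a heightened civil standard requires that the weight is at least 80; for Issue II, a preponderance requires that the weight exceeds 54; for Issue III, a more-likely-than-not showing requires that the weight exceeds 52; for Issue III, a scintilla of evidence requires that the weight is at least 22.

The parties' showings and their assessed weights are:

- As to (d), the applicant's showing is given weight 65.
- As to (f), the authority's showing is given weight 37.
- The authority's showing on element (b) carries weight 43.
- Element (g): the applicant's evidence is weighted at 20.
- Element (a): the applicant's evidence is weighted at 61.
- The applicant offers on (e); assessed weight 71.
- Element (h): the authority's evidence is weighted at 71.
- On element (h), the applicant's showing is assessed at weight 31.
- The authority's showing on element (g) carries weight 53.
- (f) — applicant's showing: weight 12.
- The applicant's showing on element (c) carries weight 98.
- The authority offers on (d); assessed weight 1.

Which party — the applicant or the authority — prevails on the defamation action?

authority

— Issue I —
Stage I.1 (applicant, a preponderance, weight is at least 48): (a) 61 ≥ 48 — meets.
  Stage I.1 is satisfied; the onus moves to the authority.
Stage I.2 (authority, a preponderance, weight is at least 48): (b) 43 < 48 — fails.
  Not every element is met, so the authority fails to carry Stage I.2.
So the applicant prevails on this issue.
— Issue II —
Stage II.1 (applicant, a heightened civil standard, weight is at least 80): (c) 98 ≥ 80 — meets.
  All elements met. The applicant retains the burden for Stage II.2.
Stage II.2 (applicant, a preponderance, weight exceeds 54): (d) net 65−1=64 > 54 — meets.
  The applicant carries the last stage.
All stages carried — the applicant prevails on this issue.
— Issue III —
Stage III.1 (applicant, a more-likely-than-not showing, weight exceeds 52): (e) 71 > 52 — meets.
  The applicant carries Stage III.1; the authority now bears the burden.
Stage III.2 (authority, a scintilla of evidence, weight is at least 22): (f) net 37−12=25 ≥ 22 — meets.
  Stage III.2 carried; the burden remains with the authority.
Stage III.3 (authority, a scintilla of evidence, weight is at least 22): (g) net 53−20=33 ≥ 22 — meets; (h) net 71−31=40 ≥ 22 — meets.
  All elements met at the final stage.
With every stage satisfied, the authority prevails on this issue.
Per-issue: Issue I → applicant; Issue II → applicant; Issue III → authority. The applicant must prevail on every issue; overall, the authority prevails.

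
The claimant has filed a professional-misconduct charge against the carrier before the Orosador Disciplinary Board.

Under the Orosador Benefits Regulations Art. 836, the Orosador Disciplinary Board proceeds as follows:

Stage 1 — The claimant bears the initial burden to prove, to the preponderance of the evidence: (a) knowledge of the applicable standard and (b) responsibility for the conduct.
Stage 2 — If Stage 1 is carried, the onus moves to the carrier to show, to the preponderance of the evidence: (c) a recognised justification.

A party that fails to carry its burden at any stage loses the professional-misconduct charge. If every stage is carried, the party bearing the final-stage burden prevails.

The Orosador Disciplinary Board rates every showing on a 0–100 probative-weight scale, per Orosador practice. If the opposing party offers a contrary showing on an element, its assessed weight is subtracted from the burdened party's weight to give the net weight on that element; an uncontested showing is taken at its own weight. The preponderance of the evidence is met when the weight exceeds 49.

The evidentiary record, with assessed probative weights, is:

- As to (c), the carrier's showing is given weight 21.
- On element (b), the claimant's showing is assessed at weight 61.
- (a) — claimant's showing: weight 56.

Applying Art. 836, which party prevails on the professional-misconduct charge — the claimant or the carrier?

claimant

Stage 1 (claimant, the preponderance of the evidence, weight exceeds 49): (a) 56 > 49 — meets; (b) 61 > 49 — meets.
  The claimant carries Stage 1; the carrier now bears the burden.
Stage 2 (carrier, the preponderance of the evidence, weight exceeds 49): (c) 21 ≤ 49 — fails.
  Stage 2 not carried; the carrier fails its burden.
So the claimant prevails.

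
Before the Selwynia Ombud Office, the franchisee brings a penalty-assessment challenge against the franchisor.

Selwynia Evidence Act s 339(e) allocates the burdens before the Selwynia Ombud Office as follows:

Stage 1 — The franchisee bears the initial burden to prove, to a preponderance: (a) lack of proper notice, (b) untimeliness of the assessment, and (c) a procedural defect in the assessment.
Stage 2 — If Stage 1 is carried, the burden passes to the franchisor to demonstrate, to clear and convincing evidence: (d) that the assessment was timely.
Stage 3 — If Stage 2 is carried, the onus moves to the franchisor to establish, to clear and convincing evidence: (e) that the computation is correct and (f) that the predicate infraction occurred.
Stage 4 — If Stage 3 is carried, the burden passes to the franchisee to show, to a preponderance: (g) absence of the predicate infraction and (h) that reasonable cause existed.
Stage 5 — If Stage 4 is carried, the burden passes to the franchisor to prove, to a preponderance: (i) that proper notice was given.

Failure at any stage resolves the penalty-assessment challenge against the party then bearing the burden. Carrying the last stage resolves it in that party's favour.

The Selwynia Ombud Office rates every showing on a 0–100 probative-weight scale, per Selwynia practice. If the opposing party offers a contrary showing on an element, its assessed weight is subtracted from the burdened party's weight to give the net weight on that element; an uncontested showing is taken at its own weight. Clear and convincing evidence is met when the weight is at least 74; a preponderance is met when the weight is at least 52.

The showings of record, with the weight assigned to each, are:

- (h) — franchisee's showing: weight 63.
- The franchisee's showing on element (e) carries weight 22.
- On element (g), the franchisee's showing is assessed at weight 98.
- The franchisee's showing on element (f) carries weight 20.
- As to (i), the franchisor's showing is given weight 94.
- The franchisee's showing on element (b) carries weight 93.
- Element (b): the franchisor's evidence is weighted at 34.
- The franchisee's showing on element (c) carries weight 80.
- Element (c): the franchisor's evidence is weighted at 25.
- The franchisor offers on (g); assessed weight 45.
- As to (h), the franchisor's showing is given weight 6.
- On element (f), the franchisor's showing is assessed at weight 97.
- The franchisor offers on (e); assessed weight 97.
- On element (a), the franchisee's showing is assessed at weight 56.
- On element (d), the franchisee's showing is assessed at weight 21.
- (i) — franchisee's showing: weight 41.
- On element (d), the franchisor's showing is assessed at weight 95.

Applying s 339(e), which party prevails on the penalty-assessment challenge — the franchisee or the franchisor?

Stage 1 — burden on franchisee; standard: a preponderance (weight is at least 52).
    (a): 56 ≥ 52 [met]
    (b): 93 − 34 = 59 ≥ 52 [met]
    (c): 80 − 25 = 55 ≥ 52 [met]
  Stage 1 is satisfied; the onus moves to the franchisor.
Stage 2 — burden on franchisor; standard: clear and convincing evidence (weight is at least 74).
    (d): 95 − 21 = 74 ≥ 74 [met]
  Stage 2 carried; the burden remains with the franchisor.
Stage 3 — burden on franchisor; standard: clear and convincing evidence (weight is at least 74).
    (e): 97 − 22 = 75 ≥ 74 [met]
    (f): 97 − 20 = 77 ≥ 74 [met]
  Stage 3 is satisfied; the onus moves to the franchisee.
Stage 4 — burden on franchisee; standard: a preponderance (weight is at least 52).
    (g): 98 − 45 = 53 ≥ 52 [met]
    (h): 63 − 6 = 57 ≥ 52 [met]
  Stage 4 is satisfied; the onus moves to the franchisor.
Stage 5 — burden on franchisor; standard: a preponderance (weight is at least 52).
    (i): 94 − 41 = 53 ≥ 52 [met]
  Stage 5 carried; the final stage is satisfied.
Every stage carried; the franchisor prevails.

franchisor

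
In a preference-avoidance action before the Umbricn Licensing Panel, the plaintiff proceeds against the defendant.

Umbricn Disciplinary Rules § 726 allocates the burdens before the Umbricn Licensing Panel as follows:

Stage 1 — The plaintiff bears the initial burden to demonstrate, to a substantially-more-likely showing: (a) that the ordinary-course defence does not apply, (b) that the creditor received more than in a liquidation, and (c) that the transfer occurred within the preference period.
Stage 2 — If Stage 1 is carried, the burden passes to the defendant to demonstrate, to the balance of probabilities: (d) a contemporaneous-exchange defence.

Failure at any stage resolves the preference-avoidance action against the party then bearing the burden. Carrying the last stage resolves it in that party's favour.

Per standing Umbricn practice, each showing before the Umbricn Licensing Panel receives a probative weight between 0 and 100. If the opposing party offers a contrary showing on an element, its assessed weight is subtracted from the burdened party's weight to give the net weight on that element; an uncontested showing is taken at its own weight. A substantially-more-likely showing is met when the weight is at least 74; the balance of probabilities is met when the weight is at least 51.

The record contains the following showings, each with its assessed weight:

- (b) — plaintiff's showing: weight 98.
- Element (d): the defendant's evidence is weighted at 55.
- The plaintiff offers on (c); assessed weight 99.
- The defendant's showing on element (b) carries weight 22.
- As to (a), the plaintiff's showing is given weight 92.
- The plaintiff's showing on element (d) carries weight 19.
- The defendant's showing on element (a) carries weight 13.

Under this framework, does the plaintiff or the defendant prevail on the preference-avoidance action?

plaintiff

Stage 1 (plaintiff, a substantially-more-likely showing, weight is at least 74): (a) net 92−13=79 ≥ 74 — meets; (b) net 98−22=76 ≥ 74 — meets; (c) 99 ≥ 74 — meets.
  Stage 1 carried; the burden shifts to the defendant.
Stage 2 (defendant, the balance of probabilities, weight is at least 51): (d) net 55−19=36 < 51 — fails.
  Stage 2 not carried; the defendant fails its burden.
The analysis ends at Stage 2; the plaintiff prevails.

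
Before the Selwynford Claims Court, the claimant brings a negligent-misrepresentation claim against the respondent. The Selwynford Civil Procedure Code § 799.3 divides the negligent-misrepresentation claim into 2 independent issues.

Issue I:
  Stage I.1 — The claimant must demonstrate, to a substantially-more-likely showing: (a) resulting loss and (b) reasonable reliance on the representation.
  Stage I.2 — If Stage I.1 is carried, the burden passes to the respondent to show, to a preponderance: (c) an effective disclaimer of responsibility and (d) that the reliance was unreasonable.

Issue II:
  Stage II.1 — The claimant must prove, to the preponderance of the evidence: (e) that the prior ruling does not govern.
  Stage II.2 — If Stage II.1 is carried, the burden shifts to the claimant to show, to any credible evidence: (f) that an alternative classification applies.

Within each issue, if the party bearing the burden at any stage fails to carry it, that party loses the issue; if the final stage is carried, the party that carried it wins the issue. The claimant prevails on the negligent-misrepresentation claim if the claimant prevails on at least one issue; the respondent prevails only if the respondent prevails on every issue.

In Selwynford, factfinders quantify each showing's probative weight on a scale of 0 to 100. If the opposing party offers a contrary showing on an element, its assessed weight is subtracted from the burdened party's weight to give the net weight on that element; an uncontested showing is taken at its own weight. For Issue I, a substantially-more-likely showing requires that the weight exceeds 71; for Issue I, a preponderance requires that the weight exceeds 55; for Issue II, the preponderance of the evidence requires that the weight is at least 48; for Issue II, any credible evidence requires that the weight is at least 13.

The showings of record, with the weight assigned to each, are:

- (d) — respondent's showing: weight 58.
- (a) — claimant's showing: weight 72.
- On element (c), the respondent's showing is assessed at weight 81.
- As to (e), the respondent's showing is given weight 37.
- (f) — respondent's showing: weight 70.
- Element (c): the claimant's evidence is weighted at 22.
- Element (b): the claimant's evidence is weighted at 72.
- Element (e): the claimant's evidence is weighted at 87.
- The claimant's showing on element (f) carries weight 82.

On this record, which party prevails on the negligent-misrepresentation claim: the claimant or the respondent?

respondent

— Issue I —
Stage I.1 — burden on claimant; standard: a substantially-more-likely showing (weight exceeds 71).
    (a): 72 > 71 [met]
    (b): 72 > 71 [met]
  Stage I.1 carried; the burden shifts to the respondent.
Stage I.2 — burden on respondent; standard: a preponderance (weight exceeds 55).
    (c): 81 − 22 = 59 > 55 [met]
    (d): 58 > 55 [met]
  All elements met at the final stage.
All stages carried — the respondent prevails on this issue.
— Issue II —
Stage II.1 (claimant, the preponderance of the evidence, weight is at least 48): (e) net 87−37=50 ≥ 48 — meets.
  Stage II.1 is satisfied; the claimant continues to bear the burden.
Stage II.2 (claimant, any credible evidence, weight is at least 13): (f) net 82−70=12 < 13 — fails.
  Stage II.2 not carried; the claimant fails its burden.
So the respondent prevails on this issue.
Per-issue: Issue I → respondent; Issue II → respondent. The claimant must prevail on at least one issue; overall, the respondent prevails.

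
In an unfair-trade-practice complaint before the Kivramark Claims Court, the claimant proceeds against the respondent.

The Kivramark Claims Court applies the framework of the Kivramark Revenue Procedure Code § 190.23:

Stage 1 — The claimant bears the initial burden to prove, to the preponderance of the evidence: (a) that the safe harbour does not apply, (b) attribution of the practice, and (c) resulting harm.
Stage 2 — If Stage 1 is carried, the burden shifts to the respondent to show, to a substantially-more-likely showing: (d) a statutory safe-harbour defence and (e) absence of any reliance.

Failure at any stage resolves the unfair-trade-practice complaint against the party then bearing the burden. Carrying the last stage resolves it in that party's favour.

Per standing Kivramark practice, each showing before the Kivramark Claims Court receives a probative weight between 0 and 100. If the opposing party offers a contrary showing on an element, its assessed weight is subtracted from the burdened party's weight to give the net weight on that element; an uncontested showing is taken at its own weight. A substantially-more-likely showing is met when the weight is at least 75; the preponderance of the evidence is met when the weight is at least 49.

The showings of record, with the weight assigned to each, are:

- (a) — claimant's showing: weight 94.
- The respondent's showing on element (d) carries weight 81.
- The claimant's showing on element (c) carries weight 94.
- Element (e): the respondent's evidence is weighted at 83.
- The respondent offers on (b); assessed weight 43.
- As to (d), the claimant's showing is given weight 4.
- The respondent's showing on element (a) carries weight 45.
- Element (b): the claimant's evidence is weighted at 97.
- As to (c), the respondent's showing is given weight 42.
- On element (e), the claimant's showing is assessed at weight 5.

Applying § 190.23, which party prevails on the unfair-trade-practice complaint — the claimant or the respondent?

respondent

Stage 1 — burden on claimant; standard: the preponderance of the evidence (weight is at least 49).
    (a): 94 − 45 = 49 ≥ 49 [met]
    (b): 97 − 43 = 54 ≥ 49 [met]
    (c): 94 − 42 = 52 ≥ 49 [met]
  The claimant carries Stage 1; the respondent now bears the burden.
Stage 2 — burden on respondent; standard: a substantially-more-likely showing (weight is at least 75).
    (d): 81 − 4 = 77 ≥ 75 [met]
    (e): 83 − 5 = 78 ≥ 75 [met]
  The respondent carries the last stage.
Every stage carried; the respondent prevails.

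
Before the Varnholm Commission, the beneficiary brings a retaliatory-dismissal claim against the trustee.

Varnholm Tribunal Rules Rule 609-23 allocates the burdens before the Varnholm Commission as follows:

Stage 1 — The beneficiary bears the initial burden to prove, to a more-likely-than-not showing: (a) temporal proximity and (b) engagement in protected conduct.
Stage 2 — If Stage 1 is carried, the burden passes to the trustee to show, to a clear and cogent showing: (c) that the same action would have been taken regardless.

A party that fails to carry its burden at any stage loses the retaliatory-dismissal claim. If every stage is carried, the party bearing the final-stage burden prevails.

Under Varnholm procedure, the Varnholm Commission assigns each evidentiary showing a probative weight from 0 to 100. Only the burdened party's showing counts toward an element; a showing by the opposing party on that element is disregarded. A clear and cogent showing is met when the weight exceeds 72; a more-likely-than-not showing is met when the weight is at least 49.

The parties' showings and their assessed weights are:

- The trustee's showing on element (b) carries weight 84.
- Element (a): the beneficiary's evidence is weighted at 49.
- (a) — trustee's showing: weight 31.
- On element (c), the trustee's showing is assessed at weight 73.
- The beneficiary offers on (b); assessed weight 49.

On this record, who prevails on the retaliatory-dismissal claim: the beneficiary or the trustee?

trustee

Stage 1 (beneficiary, a more-likely-than-not showing, weight is at least 49): (a) 49 (trustee's 31 disregarded) ≥ 49 — meets; (b) 49 (trustee's 84 disregarded) ≥ 49 — meets.
  The beneficiary carries Stage 1; the trustee now bears the burden.
Stage 2 (trustee, a clear and cogent showing, weight exceeds 72): (c) 73 > 72 — meets.
  All elements met at the final stage.
With every stage satisfied, the trustee prevails.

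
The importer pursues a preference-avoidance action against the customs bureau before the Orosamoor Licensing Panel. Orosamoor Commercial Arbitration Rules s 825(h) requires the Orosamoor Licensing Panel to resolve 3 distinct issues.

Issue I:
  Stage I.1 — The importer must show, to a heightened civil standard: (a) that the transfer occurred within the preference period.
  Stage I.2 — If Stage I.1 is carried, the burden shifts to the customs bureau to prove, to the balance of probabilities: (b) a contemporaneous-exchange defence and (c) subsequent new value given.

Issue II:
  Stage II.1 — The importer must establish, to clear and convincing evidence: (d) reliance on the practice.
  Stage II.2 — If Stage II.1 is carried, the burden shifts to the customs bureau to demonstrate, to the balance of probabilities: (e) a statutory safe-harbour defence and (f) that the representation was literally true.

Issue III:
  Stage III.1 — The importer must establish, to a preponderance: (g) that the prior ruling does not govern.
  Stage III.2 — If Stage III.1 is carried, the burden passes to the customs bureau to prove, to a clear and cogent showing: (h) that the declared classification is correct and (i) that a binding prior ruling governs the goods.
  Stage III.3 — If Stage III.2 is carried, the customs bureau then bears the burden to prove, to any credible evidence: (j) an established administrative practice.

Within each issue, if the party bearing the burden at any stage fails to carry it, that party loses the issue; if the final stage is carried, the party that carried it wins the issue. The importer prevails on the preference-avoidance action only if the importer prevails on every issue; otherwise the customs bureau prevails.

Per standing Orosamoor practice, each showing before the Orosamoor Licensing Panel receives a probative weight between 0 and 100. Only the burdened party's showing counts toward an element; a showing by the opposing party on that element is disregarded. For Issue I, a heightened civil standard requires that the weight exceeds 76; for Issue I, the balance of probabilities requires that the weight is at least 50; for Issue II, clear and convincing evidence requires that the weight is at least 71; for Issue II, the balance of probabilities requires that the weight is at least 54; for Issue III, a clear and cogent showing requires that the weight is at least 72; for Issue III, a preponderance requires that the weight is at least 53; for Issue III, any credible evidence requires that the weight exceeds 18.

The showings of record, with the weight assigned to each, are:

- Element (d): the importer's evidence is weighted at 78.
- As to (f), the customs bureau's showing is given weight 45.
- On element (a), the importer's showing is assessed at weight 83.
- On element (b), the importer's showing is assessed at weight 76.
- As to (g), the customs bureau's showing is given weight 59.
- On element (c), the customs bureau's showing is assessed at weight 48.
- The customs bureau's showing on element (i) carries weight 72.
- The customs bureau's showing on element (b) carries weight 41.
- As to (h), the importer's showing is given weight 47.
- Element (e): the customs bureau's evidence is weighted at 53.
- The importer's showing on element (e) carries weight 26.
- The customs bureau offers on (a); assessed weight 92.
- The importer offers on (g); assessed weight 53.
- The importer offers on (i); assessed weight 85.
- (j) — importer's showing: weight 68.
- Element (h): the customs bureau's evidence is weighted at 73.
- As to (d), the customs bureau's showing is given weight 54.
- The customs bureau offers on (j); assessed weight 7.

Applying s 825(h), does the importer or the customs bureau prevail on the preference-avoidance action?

importer

— Issue I —
Stage I.1 — burden on importer; standard: a heightened civil standard (weight exceeds 76).
    (a): 83 (customs bureau's 92 disregarded) > 76 [met]
  Stage I.1 is satisfied; the onus moves to the customs bureau.
Stage I.2 — burden on customs bureau; standard: the balance of probabilities (weight is at least 50).
    (b): 41 (importer's 76 disregarded) < 50 [not met]
    (c): 48 < 50 [not met]
  Stage I.2 not carried; the customs bureau fails its burden.
So the importer prevails on this issue.
— Issue II —
Stage II.1 — burden on importer; standard: clear and convincing evidence (weight is at least 71).
    (d): 78 (customs bureau's 54 disregarded) ≥ 71 [met]
  Stage II.1 carried; the burden shifts to the customs bureau.
Stage II.2 — burden on customs bureau; standard: the balance of probabilities (weight is at least 54).
    (e): 53 (importer's 26 disregarded) < 54 [not met]
    (f): 45 < 54 [not met]
  Stage II.2 not carried; the customs bureau fails its burden.
The analysis ends at Stage II.2; the importer prevails on this issue.
— Issue III —
At Stage III.1 the importer must meet a preponderance (weight is at least 53): on (g) the weight is 53 (the customs bureau's 59 is given no effect), ≥ 53, so (g) meets the standard.
  Stage III.1 is satisfied; the onus moves to the customs bureau.
At Stage III.2 the customs bureau must meet a clear and cogent showing (weight is at least 72): on (h) the weight is 73 (the importer's 47 is given no effect), which does reach 72, so (h) meets the standard; on (i) the weight is 72 (the importer's 85 is given no effect), which does reach 72, so (i) meets the standard.
  Stage III.2 is satisfied; the customs bureau continues to bear the burden.
At Stage III.3 the customs bureau must meet any credible evidence (weight exceeds 18): on (j) the weight is 7 (the importer's 68 is given no effect), ≤ 18, so (j) does not meet the standard.
  Not every element is met, so the customs bureau fails to carry Stage III.3.
So the importer prevails on this issue.
Per-issue: Issue I → importer; Issue II → importer; Issue III → importer. The importer must prevail on every issue; overall, the importer prevails.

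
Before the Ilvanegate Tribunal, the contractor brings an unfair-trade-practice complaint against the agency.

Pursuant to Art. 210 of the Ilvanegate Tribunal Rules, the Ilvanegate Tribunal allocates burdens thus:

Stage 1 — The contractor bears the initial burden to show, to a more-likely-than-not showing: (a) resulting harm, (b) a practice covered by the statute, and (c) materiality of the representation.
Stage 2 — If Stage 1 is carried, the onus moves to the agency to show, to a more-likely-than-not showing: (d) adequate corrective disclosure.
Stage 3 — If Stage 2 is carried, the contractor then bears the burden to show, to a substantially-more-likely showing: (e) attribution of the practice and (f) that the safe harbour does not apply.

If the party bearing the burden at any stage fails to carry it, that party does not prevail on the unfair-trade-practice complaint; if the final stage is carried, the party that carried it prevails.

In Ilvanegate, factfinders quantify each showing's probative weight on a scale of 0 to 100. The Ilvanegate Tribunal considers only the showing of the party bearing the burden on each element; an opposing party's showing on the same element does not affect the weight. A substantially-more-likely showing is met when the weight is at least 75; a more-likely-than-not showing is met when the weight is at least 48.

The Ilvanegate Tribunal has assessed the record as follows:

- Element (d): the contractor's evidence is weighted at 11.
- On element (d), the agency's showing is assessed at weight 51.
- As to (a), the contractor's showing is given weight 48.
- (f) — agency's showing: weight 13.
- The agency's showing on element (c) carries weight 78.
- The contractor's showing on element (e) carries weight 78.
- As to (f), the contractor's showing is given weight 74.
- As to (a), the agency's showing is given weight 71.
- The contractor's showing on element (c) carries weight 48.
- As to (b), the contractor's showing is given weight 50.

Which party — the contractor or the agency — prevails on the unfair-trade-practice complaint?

agency

At Stage 1 the contractor must meet a more-likely-than-not showing (weight is at least 48): on (a) the weight is 48 (the agency's 71 is given no effect), which does reach 48, so (a) meets the standard; on (b) the weight is 50, which does reach 48, so (b) meets the standard; on (c) the weight is 48 (the agency's 78 is given no effect), ≥ 48, so (c) meets the standard.
  All elements met. The burden passes to the agency.
At Stage 2 the agency must meet a more-likely-than-not showing (weight is at least 48): on (d) the weight is 51 (the contractor's 11 is given no effect), which does reach 48, so (d) meets the standard.
  All elements met. The burden passes to the contractor.
At Stage 3 the contractor must meet a substantially-more-likely showing (weight is at least 75): on (e) the weight is 78, which does reach 75, so (e) meets the standard; on (f) the weight is 74 (the agency's 13 is given no effect), < 75, so (f) does not meet the standard.
  Not every element is met, so the contractor fails to carry Stage 3.
The agency prevails.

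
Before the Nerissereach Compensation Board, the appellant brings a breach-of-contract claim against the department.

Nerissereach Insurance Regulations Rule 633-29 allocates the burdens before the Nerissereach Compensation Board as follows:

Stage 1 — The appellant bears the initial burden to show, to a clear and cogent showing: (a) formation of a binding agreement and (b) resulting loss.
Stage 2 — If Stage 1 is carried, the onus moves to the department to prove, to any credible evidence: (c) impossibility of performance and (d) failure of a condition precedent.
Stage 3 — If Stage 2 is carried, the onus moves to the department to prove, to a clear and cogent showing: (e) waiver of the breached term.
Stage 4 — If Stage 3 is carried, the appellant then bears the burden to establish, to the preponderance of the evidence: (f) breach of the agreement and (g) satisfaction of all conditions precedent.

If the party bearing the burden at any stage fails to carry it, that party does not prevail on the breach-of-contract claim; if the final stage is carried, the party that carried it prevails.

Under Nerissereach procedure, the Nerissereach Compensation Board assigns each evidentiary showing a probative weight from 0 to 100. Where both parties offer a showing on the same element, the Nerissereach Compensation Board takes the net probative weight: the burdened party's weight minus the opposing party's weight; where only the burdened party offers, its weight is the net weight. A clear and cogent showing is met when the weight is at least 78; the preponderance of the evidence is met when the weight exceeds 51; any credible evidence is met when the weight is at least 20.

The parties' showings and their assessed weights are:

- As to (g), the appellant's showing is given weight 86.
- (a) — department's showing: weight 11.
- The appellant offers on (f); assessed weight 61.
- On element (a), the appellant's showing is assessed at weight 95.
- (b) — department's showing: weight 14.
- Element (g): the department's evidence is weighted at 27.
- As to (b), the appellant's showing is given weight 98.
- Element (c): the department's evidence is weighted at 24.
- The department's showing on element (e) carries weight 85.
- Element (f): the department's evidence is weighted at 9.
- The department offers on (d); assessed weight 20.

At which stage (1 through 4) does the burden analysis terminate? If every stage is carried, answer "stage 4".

At Stage 1 the appellant must meet a clear and cogent showing (weight is at least 78): on (a) the weight is 95 less the opposing 11 gives net 84, which does reach 78, so (a) meets the standard; on (b) the weight is 98 less the opposing 14 gives net 84, which does reach 78, so (b) meets the standard.
  Stage 1 is satisfied; the onus moves to the department.
At Stage 2 the department must meet any credible evidence (weight is at least 20): on (c) the weight is 24, ≥ 20, so (c) meets the standard; on (d) the weight is 20, which does reach 20, so (d) meets the standard.
  Stage 2 is satisfied; the department continues to bear the burden.
At Stage 3 the department must meet a clear and cogent showing (weight is at least 78): on (e) the weight is 85, which does reach 78, so (e) meets the standard.
  The department carries Stage 3; the appellant now bears the burden.
At Stage 4 the appellant must meet the preponderance of the evidence (weight exceeds 51): on (f) the weight is 61 less the opposing 9 gives net 52, > 51, so (f) meets the standard; on (g) the weight is 86 less the opposing 27 gives net 59, which does exceed 51, so (g) meets the standard.
  All elements met at the final stage.
With every stage satisfied, the appellant prevails.

stage 4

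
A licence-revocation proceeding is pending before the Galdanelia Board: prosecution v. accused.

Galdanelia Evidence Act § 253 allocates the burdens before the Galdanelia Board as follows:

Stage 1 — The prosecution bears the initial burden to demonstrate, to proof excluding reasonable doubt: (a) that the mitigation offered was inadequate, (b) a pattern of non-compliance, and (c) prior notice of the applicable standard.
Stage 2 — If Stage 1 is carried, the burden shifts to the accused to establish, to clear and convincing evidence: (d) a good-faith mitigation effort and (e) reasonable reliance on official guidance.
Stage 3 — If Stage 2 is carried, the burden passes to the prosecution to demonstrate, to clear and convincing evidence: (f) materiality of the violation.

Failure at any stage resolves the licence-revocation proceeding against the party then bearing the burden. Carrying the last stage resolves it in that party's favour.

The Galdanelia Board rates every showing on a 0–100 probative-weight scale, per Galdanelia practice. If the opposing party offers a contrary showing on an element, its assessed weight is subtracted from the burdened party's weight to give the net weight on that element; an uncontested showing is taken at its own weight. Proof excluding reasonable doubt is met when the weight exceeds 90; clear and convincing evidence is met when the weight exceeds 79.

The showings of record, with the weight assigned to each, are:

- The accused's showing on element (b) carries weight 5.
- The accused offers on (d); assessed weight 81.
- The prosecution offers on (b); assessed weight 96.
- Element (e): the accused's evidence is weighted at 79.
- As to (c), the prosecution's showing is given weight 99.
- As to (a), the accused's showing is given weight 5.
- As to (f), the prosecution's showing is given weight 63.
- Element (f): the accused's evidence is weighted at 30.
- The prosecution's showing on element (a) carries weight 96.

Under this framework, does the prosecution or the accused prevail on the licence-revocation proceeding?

At Stage 1 the prosecution must meet proof excluding reasonable doubt (weight exceeds 90): on (a) the weight is 96 less the opposing 5 gives net 91, which does exceed 90, so (a) meets the standard; on (b) the weight is 96 less the opposing 5 gives net 91, > 90, so (b) meets the standard; on (c) the weight is 99, > 90, so (c) meets the standard.
  Stage 1 carried; the burden shifts to the accused.
At Stage 2 the accused must meet clear and convincing evidence (weight exceeds 79): on (d) the weight is 81, which does exceed 79, so (d) meets the standard; on (e) the weight is 79, which does not exceed 79, so (e) does not meet the standard.
  Not every element is met, so the accused fails to carry Stage 2.
So the prosecution prevails.

prosecution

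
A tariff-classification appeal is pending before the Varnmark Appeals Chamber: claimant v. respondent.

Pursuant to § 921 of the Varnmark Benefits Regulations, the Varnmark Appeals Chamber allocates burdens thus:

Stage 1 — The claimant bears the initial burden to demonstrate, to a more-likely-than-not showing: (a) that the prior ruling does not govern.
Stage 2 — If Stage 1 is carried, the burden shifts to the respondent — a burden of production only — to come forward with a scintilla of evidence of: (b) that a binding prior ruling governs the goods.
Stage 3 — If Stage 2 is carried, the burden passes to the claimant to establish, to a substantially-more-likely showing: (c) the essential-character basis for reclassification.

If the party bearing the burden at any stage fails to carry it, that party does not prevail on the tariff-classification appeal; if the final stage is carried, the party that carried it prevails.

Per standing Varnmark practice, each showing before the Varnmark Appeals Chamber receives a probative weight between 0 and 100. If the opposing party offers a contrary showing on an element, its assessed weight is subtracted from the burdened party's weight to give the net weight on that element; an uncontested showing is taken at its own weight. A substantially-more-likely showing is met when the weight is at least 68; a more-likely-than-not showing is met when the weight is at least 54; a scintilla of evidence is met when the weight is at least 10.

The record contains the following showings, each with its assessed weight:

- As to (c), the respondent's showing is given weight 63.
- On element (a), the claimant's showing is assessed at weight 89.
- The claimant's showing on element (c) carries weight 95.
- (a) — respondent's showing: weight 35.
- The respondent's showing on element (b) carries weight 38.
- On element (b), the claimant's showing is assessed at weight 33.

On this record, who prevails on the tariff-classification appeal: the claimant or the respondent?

Stage 1 (claimant, a more-likely-than-not showing, weight is at least 54): (a) net 89−35=54 ≥ 54 — meets.
  All elements met. The burden passes to the respondent.
Stage 2 (respondent, a scintilla of evidence, weight is at least 10): (b) net 38−33=5 < 10 — fails.
  The respondent does not carry Stage 2.
So the claimant prevails.

claimant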